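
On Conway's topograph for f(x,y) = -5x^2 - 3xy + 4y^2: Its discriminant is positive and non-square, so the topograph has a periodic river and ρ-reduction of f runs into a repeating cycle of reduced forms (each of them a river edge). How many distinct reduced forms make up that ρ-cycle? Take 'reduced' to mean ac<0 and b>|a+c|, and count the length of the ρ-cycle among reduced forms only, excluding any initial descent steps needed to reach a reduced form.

D = 89, ⌊√D⌋ = 9
descent: ρ → (4,3,-5)  [lands on river]
river: ρ → (-5,7,2)
river: ρ → (2,9,-1)
river: ρ → (-1,9,2)
river: ρ → (2,7,-5)
river: ρ → (-5,3,4)
river: ρ → (4,5,-4)
river: ρ → (-4,3,5)
river: ρ → (5,7,-2)
river: ρ → (-2,9,1)
river: ρ → (1,9,-2)
river: ρ → (-2,7,5)
river: ρ → (5,3,-4)
river: ρ → (-4,5,4)
ρ-cycle length = 14 (tail of 1 descent step not counted)

14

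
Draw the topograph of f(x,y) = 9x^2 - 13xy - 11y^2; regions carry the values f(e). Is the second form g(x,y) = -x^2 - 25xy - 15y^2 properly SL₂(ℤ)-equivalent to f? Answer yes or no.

D₁ = 565, D₂ = 565
river cycle of f (length 10): (-11, 13, 9), (9, 23, -1), (-1, 23, 9), (9, 13, -11), (-11, 9, 11), (11, 13, -9), (-9, 23, 1), (1, 23, -9), (-9, 13, 11), (11, 9, -11)
river cycle of g (length 10): (9, 23, -1), (-1, 23, 9), (9, 13, -11), (-11, 9, 11), (11, 13, -9), (-9, 23, 1), (1, 23, -9), (-9, 13, 11), (11, 9, -11), (-11, 13, 9)
cycles coincide ⇒ equivalent

yes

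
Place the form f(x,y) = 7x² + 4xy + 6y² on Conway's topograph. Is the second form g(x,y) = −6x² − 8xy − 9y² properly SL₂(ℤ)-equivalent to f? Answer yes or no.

D₁ = -152, D₂ = -152
f: flip: (7,4,6)→(6,-4,7)
f: reduced (well bottom): (6,-4,7) with a≤c, −a<b≤a
g is negative-definite; reduce −g:
−g: translate: b→-4 (≡8 mod 12), so (6,8,9)→(6,-4,7)
−g: reduced (well bottom): (6,-4,7) with a≤c, −a<b≤a
flip sign back: reduced form of g is (-6,4,-7)
reduced forms (6, -4, 7) vs (-6, 4, -7) ⇒ inequivalent

no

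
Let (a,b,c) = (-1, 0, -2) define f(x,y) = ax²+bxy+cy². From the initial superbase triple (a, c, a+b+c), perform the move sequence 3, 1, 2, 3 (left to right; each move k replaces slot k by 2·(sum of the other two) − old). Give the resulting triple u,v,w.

start (-1,-2,-3) = (f(1,0),f(0,1),f(1,1))
replace slot 3: 2·((-1)+(-2)) − (-3) = -3 → (-1,-2,-3)
replace slot 1: 2·((-2)+(-3)) − (-1) = -9 → (-9,-2,-3)
replace slot 2: 2·((-9)+(-3)) − (-2) = -22 → (-9,-22,-3)
replace slot 3: 2·((-9)+(-22)) − (-3) = -59 → (-9,-22,-59)

-9,-22,-59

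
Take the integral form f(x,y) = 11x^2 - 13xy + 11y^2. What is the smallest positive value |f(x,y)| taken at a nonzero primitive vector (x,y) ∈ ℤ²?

translate: b→9 (≡-13 mod 22), so (11,-13,11)→(11,9,9)
flip: (11,9,9)→(9,-9,11)
translate: b→9 (≡-9 mod 18), so (9,-9,11)→(9,9,11)
reduced (well bottom): (9,9,11) with a≤c, −a<b≤a
well minimum = a = 9

9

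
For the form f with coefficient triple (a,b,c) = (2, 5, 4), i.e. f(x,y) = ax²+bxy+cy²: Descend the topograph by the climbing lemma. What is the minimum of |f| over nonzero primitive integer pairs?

translate: b→1 (≡5 mod 4), so (2,5,4)→(2,1,1)
flip: (2,1,1)→(1,-1,2)
translate: b→1 (≡-1 mod 2), so (1,-1,2)→(1,1,2)
reduced (well bottom): (1,1,2) with a≤c, −a<b≤a
well minimum = a = 1

1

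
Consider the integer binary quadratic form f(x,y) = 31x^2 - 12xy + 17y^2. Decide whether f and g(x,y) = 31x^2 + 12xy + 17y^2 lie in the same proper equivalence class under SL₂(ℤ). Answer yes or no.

D₁ = -1964, D₂ = -1964
f: flip: (31,-12,17)→(17,12,31)
f: reduced (well bottom): (17,12,31) with a≤c, −a<b≤a
g: flip: (31,12,17)→(17,-12,31)
g: reduced (well bottom): (17,-12,31) with a≤c, −a<b≤a
reduced forms (17, 12, 31) vs (17, -12, 31) ⇒ inequivalent

no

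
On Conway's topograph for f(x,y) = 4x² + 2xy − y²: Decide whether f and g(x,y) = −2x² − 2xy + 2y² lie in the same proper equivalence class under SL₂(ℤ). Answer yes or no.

D₁ = 20, D₂ = 20
river cycle of f (length 2): (-1, 4, 1), (1, 4, -1)
river cycle of g (length 2): (2, 2, -2), (-2, 2, 2)
cycles differ ⇒ inequivalent

no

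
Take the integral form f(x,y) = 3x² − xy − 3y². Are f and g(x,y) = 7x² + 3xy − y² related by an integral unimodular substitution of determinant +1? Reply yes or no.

D₁ = 37, D₂ = 37
river cycle of f (length 6): (-3, 1, 3), (3, 5, -1), (-1, 5, 3), (3, 1, -3), (-3, 5, 1), (1, 5, -3)
river cycle of g (length 6): (-1, 5, 3), (3, 1, -3), (-3, 5, 1), (1, 5, -3), (-3, 1, 3), (3, 5, -1)
cycles coincide ⇒ equivalent

yes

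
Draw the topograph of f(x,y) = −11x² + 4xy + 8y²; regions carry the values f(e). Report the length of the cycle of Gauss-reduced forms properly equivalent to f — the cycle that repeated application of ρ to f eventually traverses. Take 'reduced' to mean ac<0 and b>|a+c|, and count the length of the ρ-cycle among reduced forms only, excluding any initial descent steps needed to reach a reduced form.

D = 368, ⌊√D⌋ = 19
river: ρ → (8,12,-7)
river: ρ → (-7,16,4)
river: ρ → (4,16,-7)
river: ρ → (-7,12,8)
river: ρ → (8,4,-11)
river: ρ → (-11,18,1)
river: ρ → (1,18,-11)
river: ρ → (-11,4,8)
ρ-cycle length = 8 (tail of 0 descent steps not counted)

8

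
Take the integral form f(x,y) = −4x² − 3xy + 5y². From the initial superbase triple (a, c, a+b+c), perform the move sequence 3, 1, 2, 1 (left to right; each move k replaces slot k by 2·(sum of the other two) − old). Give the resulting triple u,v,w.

start (-4,5,-2) = (f(1,0),f(0,1),f(1,1))
replace slot 3: 2·((-4)+5) − (-2) = 4 → (-4,5,4)
replace slot 1: 2·(5+4) − (-4) = 22 → (22,5,4)
replace slot 2: 2·(22+4) − 5 = 47 → (22,47,4)
replace slot 1: 2·(47+4) − 22 = 80 → (80,47,4)

80,47,4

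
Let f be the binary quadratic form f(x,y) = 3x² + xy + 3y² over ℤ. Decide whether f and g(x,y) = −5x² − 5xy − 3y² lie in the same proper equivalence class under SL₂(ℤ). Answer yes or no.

D₁ = -35, D₂ = -35
f: reduced (well bottom): (3,1,3) with a≤c, −a<b≤a
g is negative-definite; reduce −g:
−g: flip: (5,5,3)→(3,-5,5)
−g: translate: b→1 (≡-5 mod 6), so (3,-5,5)→(3,1,3)
−g: reduced (well bottom): (3,1,3) with a≤c, −a<b≤a
flip sign back: reduced form of g is (-3,-1,-3)
reduced forms (3, 1, 3) vs (-3, -1, -3) ⇒ inequivalent

no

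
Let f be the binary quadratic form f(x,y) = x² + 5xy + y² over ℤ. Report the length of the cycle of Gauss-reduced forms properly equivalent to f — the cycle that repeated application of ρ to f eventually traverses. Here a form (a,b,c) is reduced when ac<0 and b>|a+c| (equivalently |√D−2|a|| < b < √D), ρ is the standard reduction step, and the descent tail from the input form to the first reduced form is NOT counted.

D = 21, ⌊√D⌋ = 4
descent: ρ → (1,3,-3)  [lands on river]
river: ρ → (-3,3,1)
ρ-cycle length = 2 (tail of 1 descent step not counted)

2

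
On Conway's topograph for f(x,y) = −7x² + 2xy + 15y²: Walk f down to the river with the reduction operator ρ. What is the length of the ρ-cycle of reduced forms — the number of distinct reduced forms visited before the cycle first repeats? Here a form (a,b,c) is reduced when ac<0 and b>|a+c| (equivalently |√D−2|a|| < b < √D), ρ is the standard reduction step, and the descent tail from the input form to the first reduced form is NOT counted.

D = 424, ⌊√D⌋ = 20
descent: ρ → (15,-2,-7)
descent: ρ → (-7,16,6)  [lands on river]
river: ρ → (6,20,-1)
river: ρ → (-1,20,6)
river: ρ → (6,16,-7)
river: ρ → (-7,12,10)
river: ρ → (10,8,-9)
river: ρ → (-9,10,9)
river: ρ → (9,8,-10)
river: ρ → (-10,12,7)
river: ρ → (7,16,-6)
river: ρ → (-6,20,1)
river: ρ → (1,20,-6)
river: ρ → (-6,16,7)
river: ρ → (7,12,-10)
river: ρ → (-10,8,9)
river: ρ → (9,10,-9)
river: ρ → (-9,8,10)
river: ρ → (10,12,-7)
ρ-cycle length = 18 (tail of 2 descent steps not counted)

18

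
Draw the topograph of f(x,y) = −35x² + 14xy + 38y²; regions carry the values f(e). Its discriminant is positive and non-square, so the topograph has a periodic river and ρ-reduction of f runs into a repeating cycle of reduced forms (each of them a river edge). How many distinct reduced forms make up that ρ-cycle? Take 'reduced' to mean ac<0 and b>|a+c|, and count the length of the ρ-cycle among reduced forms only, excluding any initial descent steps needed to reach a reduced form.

D = 5516, ⌊√D⌋ = 74
river: ρ → (38,62,-11)
river: ρ → (-11,70,14)
river: ρ → (14,70,-11)
river: ρ → (-11,62,38)
river: ρ → (38,14,-35)
river: ρ → (-35,56,17)
river: ρ → (17,46,-50)
river: ρ → (-50,54,13)
river: ρ → (13,50,-58)
river: ρ → (-58,66,5)
river: ρ → (5,74,-2)
river: ρ → (-2,74,5)
river: ρ → (5,66,-58)
river: ρ → (-58,50,13)
river: ρ → (13,54,-50)
river: ρ → (-50,46,17)
river: ρ → (17,56,-35)
river: ρ → (-35,14,38)
ρ-cycle length = 18 (tail of 0 descent steps not counted)

18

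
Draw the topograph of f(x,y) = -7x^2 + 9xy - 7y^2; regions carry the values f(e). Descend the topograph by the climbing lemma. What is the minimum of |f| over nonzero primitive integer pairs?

translate: b→5 (≡-9 mod 14), so (7,-9,7)→(7,5,5)
flip: (7,5,5)→(5,-5,7)
translate: b→5 (≡-5 mod 10), so (5,-5,7)→(5,5,7)
reduced (well bottom): (5,5,7) with a≤c, −a<b≤a
well minimum |f| = |-5| = 5 (negative-definite)

5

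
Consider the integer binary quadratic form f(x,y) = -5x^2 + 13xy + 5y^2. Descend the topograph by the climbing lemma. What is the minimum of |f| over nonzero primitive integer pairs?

river: ρ → (5,7,-11)
river: ρ → (-11,15,1)
river: ρ → (1,15,-11)
river: ρ → (-11,7,5)
river: ρ → (5,13,-5)
river: ρ → (-5,7,11)
river: ρ → (11,15,-1)
river: ρ → (-1,15,11)
river: ρ → (11,7,-5)
river: ρ → (-5,13,5)
closes: descent 0, river 10
min |a| on river = 1

1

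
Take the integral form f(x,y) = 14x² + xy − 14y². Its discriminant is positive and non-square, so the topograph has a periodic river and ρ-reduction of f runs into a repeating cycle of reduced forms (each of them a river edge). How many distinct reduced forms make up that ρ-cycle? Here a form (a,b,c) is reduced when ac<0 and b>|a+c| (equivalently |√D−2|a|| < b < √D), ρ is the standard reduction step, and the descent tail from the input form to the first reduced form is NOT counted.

D = 785, ⌊√D⌋ = 28
river: ρ → (-14,27,1)
river: ρ → (1,27,-14)
river: ρ → (-14,1,14)
river: ρ → (14,27,-1)
river: ρ → (-1,27,14)
river: ρ → (14,1,-14)
ρ-cycle length = 6 (tail of 0 descent steps not counted)

6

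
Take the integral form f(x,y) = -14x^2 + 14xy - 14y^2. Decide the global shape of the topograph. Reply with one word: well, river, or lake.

D = b²−4ac = 14² − 4·(-14)·(-14) = -588
D < 0 ⇒ definite ⇒ every region one sign ⇒ single well

well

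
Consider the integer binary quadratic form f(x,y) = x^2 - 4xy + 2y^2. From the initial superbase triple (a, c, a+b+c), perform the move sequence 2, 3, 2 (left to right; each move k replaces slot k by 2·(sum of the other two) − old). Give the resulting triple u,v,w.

start (1,2,-1) = (f(1,0),f(0,1),f(1,1))
replace slot 2: 2·(1+(-1)) − 2 = -2 → (1,-2,-1)
replace slot 3: 2·(1+(-2)) − (-1) = -1 → (1,-2,-1)
replace slot 2: 2·(1+(-1)) − (-2) = 2 → (1,2,-1)

1,2,-1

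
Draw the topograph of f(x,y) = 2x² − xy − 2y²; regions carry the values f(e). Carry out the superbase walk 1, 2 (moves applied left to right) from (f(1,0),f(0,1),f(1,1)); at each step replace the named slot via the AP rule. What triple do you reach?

start (2,-2,-1) = (f(1,0),f(0,1),f(1,1))
replace slot 1: 2·((-2)+(-1)) − 2 = -8 → (-8,-2,-1)
replace slot 2: 2·((-8)+(-1)) − (-2) = -16 → (-8,-16,-1)

-8,-16,-1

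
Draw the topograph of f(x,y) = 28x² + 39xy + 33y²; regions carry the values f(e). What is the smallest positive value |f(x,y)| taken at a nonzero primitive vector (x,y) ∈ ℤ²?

translate: b→-17 (≡39 mod 56), so (28,39,33)→(28,-17,22)
flip: (28,-17,22)→(22,17,28)
reduced (well bottom): (22,17,28) with a≤c, −a<b≤a
well minimum = a = 22

22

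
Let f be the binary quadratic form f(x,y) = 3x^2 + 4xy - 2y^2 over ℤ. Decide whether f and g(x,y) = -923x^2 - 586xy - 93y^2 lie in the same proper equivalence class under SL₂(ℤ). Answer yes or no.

D₁ = 40, D₂ = 40
river cycle of f (length 6): (-2, 4, 3), (3, 2, -3), (-3, 4, 2), (2, 4, -3), (-3, 2, 3), (3, 4, -2)
river cycle of g (length 6): (-2, 4, 3), (3, 2, -3), (-3, 4, 2), (2, 4, -3), (-3, 2, 3), (3, 4, -2)
cycles coincide ⇒ equivalent

yes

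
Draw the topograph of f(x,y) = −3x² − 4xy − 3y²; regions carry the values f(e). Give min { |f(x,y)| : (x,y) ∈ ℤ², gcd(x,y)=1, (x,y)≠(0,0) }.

translate: b→-2 (≡4 mod 6), so (3,4,3)→(3,-2,2)
flip: (3,-2,2)→(2,2,3)
reduced (well bottom): (2,2,3) with a≤c, −a<b≤a
well minimum |f| = |-2| = 2 (negative-definite)

2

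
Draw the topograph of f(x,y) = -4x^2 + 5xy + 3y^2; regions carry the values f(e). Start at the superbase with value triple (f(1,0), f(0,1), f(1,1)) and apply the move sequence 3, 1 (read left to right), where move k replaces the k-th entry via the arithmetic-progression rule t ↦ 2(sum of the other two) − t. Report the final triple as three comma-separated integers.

start (-4,3,4) = (f(1,0),f(0,1),f(1,1))
replace slot 3: 2·((-4)+3) − 4 = -6 → (-4,3,-6)
replace slot 1: 2·(3+(-6)) − (-4) = -2 → (-2,3,-6)

-2,3,-6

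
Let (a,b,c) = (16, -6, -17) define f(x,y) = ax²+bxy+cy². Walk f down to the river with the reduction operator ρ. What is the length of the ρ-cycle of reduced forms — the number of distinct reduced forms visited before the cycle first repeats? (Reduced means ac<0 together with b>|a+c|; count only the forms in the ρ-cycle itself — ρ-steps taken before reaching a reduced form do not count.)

D = 1124, ⌊√D⌋ = 33
descent: ρ → (-17,6,16)  [lands on river]
river: ρ → (16,26,-7)
river: ρ → (-7,30,8)
river: ρ → (8,18,-25)
river: ρ → (-25,32,1)
river: ρ → (1,32,-25)
river: ρ → (-25,18,8)
river: ρ → (8,30,-7)
river: ρ → (-7,26,16)
river: ρ → (16,6,-17)
river: ρ → (-17,28,5)
river: ρ → (5,32,-5)
river: ρ → (-5,28,17)
river: ρ → (17,6,-16)
river: ρ → (-16,26,7)
river: ρ → (7,30,-8)
river: ρ → (-8,18,25)
river: ρ → (25,32,-1)
river: ρ → (-1,32,25)
river: ρ → (25,18,-8)
river: ρ → (-8,30,7)
river: ρ → (7,26,-16)
river: ρ → (-16,6,17)
river: ρ → (17,28,-5)
river: ρ → (-5,32,5)
river: ρ → (5,28,-17)
ρ-cycle length = 26 (tail of 1 descent step not counted)

26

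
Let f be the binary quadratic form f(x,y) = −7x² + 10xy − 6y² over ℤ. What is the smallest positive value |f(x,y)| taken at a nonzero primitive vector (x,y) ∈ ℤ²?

translate: b→4 (≡-10 mod 14), so (7,-10,6)→(7,4,3)
flip: (7,4,3)→(3,-4,7)
translate: b→2 (≡-4 mod 6), so (3,-4,7)→(3,2,6)
reduced (well bottom): (3,2,6) with a≤c, −a<b≤a
well minimum |f| = |-3| = 3 (negative-definite)

3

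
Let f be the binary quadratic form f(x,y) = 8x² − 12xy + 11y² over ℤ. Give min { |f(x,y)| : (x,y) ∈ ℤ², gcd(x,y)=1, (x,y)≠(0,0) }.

translate: b→4 (≡-12 mod 16), so (8,-12,11)→(8,4,7)
flip: (8,4,7)→(7,-4,8)
reduced (well bottom): (7,-4,8) with a≤c, −a<b≤a
well minimum = a = 7

7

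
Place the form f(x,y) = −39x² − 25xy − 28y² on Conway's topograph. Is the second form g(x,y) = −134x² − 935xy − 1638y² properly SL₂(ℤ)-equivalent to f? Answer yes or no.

D₁ = -3743, D₂ = -3743
f is negative-definite; reduce −f:
−f: flip: (39,25,28)→(28,-25,39)
−f: reduced (well bottom): (28,-25,39) with a≤c, −a<b≤a
flip sign back: reduced form of f is (-28,25,-39)
g is negative-definite; reduce −g:
−g: translate: b→131 (≡935 mod 268), so (134,935,1638)→(134,131,39)
−g: flip: (134,131,39)→(39,-131,134)
−g: translate: b→25 (≡-131 mod 78), so (39,-131,134)→(39,25,28)
−g: flip: (39,25,28)→(28,-25,39)
−g: reduced (well bottom): (28,-25,39) with a≤c, −a<b≤a
flip sign back: reduced form of g is (-28,25,-39)
reduced forms (-28, 25, -39) vs (-28, 25, -39) ⇒ equivalent

yes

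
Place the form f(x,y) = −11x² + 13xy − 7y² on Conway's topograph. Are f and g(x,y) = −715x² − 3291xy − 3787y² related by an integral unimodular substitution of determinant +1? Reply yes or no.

D₁ = -139, D₂ = -139
f is negative-definite; reduce −f:
−f: translate: b→9 (≡-13 mod 22), so (11,-13,7)→(11,9,5)
−f: flip: (11,9,5)→(5,-9,11)
−f: translate: b→1 (≡-9 mod 10), so (5,-9,11)→(5,1,7)
−f: reduced (well bottom): (5,1,7) with a≤c, −a<b≤a
flip sign back: reduced form of f is (-5,-1,-7)
g is negative-definite; reduce −g:
−g: translate: b→431 (≡3291 mod 1430), so (715,3291,3787)→(715,431,65)
−g: flip: (715,431,65)→(65,-431,715)
−g: translate: b→-41 (≡-431 mod 130), so (65,-431,715)→(65,-41,7)
−g: flip: (65,-41,7)→(7,41,65)
−g: translate: b→-1 (≡41 mod 14), so (7,41,65)→(7,-1,5)
−g: flip: (7,-1,5)→(5,1,7)
−g: reduced (well bottom): (5,1,7) with a≤c, −a<b≤a
flip sign back: reduced form of g is (-5,-1,-7)
reduced forms (-5, -1, -7) vs (-5, -1, -7) ⇒ equivalent

yes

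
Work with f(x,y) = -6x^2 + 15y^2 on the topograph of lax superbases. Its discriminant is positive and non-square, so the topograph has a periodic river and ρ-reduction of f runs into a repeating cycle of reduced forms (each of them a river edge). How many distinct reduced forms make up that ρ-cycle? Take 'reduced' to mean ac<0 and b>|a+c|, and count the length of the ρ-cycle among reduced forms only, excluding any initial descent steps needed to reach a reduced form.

D = 360, ⌊√D⌋ = 18
descent: ρ → (15,0,-6)
descent: ρ → (-6,12,9)  [lands on river]
river: ρ → (9,6,-9)
river: ρ → (-9,12,6)
river: ρ → (6,12,-9)
river: ρ → (-9,6,9)
river: ρ → (9,12,-6)
ρ-cycle length = 6 (tail of 2 descent steps not counted)

6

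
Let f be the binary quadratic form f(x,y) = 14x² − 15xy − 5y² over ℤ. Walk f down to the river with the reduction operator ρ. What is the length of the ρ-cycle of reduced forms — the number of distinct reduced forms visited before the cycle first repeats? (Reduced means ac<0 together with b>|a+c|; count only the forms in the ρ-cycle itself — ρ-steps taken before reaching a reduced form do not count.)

D = 505, ⌊√D⌋ = 22
descent: ρ → (-5,15,14)  [lands on river]
river: ρ → (14,13,-6)
river: ρ → (-6,11,16)
river: ρ → (16,21,-1)
river: ρ → (-1,21,16)
river: ρ → (16,11,-6)
river: ρ → (-6,13,14)
river: ρ → (14,15,-5)
ρ-cycle length = 8 (tail of 1 descent step not counted)

8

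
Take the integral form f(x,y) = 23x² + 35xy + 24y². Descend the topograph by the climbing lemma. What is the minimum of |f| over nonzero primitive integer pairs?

translate: b→-11 (≡35 mod 46), so (23,35,24)→(23,-11,12)
flip: (23,-11,12)→(12,11,23)
reduced (well bottom): (12,11,23) with a≤c, −a<b≤a
well minimum = a = 12

12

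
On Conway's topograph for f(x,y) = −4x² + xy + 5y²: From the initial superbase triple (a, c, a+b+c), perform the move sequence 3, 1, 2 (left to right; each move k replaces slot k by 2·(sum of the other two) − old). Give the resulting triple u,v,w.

start (-4,5,2) = (f(1,0),f(0,1),f(1,1))
replace slot 3: 2·((-4)+5) − 2 = 0 → (-4,5,0)
replace slot 1: 2·(5+0) − (-4) = 14 → (14,5,0)
replace slot 2: 2·(14+0) − 5 = 23 → (14,23,0)

14,23,0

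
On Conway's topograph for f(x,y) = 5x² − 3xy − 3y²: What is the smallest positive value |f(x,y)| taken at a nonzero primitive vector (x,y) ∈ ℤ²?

descent: ρ → (-3,3,5)  [lands on river]
river: ρ → (5,7,-1)
river: ρ → (-1,7,5)
river: ρ → (5,3,-3)
closes: descent 1, river 4
min |a| on river = 1

1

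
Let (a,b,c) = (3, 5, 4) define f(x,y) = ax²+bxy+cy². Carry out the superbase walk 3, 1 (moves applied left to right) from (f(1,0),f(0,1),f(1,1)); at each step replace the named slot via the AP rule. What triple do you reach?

start (3,4,12) = (f(1,0),f(0,1),f(1,1))
replace slot 3: 2·(3+4) − 12 = 2 → (3,4,2)
replace slot 1: 2·(4+2) − 3 = 9 → (9,4,2)

9,4,2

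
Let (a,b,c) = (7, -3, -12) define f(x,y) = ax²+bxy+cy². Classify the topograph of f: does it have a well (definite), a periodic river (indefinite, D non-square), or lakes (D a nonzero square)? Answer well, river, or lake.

D = b²−4ac = (-3)² − 4·7·(-12) = 345
D > 0 non-square ⇒ indefinite ⇒ periodic river

river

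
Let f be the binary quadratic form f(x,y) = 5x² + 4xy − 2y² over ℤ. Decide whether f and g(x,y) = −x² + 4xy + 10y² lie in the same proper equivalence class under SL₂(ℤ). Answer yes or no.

D₁ = 56, D₂ = 56
river cycle of f (length 4): (-2, 4, 5), (5, 6, -1), (-1, 6, 5), (5, 4, -2)
river cycle of g (length 4): (-1, 6, 5), (5, 4, -2), (-2, 4, 5), (5, 6, -1)
cycles coincide ⇒ equivalent

yes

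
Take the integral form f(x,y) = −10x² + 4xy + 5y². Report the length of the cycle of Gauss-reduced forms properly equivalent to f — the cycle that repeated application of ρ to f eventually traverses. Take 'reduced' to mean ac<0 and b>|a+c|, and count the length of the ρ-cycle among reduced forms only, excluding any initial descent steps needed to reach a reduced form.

D = 216, ⌊√D⌋ = 14
descent: ρ → (5,6,-9)  [lands on river]
river: ρ → (-9,12,2)
river: ρ → (2,12,-9)
river: ρ → (-9,6,5)
river: ρ → (5,14,-1)
river: ρ → (-1,14,5)
ρ-cycle length = 6 (tail of 1 descent step not counted)

6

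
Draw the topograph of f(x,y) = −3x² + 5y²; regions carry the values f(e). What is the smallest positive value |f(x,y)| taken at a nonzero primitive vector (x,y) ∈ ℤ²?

descent: ρ → (5,0,-3)
descent: ρ → (-3,6,2)  [lands on river]
river: ρ → (2,6,-3)
closes: descent 2, river 2
min |a| on river = 2

2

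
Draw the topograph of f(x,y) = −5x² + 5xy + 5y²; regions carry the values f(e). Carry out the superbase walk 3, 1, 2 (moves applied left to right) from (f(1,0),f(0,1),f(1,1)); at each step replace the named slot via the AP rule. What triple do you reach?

start (-5,5,5) = (f(1,0),f(0,1),f(1,1))
replace slot 3: 2·((-5)+5) − 5 = -5 → (-5,5,-5)
replace slot 1: 2·(5+(-5)) − (-5) = 5 → (5,5,-5)
replace slot 2: 2·(5+(-5)) − 5 = -5 → (5,-5,-5)

5,-5,-5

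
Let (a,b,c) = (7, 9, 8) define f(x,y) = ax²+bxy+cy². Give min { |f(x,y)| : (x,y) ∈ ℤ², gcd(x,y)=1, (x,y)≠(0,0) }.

translate: b→-5 (≡9 mod 14), so (7,9,8)→(7,-5,6)
flip: (7,-5,6)→(6,5,7)
reduced (well bottom): (6,5,7) with a≤c, −a<b≤a
well minimum = a = 6

6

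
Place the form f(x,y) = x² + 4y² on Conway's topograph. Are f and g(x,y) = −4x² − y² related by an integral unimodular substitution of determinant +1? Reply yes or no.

D₁ = -16, D₂ = -16
f: reduced (well bottom): (1,0,4) with a≤c, −a<b≤a
g is negative-definite; reduce −g:
−g: flip: (4,0,1)→(1,0,4)
−g: reduced (well bottom): (1,0,4) with a≤c, −a<b≤a
flip sign back: reduced form of g is (-1,0,-4)
reduced forms (1, 0, 4) vs (-1, 0, -4) ⇒ inequivalent

no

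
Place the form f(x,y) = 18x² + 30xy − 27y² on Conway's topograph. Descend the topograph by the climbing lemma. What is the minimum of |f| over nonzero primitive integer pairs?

river: ρ → (-27,24,21)
river: ρ → (21,18,-30)
river: ρ → (-30,42,9)
river: ρ → (9,48,-15)
river: ρ → (-15,42,18)
river: ρ → (18,30,-27)
closes: descent 0, river 6
min |a| on river = 9

9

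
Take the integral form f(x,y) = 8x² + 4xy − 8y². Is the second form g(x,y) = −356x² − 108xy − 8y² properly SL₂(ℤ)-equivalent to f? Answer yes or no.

D₁ = 272, D₂ = 272
river cycle of f (length 6): (-8, 12, 4), (4, 12, -8), (-8, 4, 8), (8, 12, -4), (-4, 12, 8), (8, 4, -8)
river cycle of g (length 6): (-8, 12, 4), (4, 12, -8), (-8, 4, 8), (8, 12, -4), (-4, 12, 8), (8, 4, -8)
cycles coincide ⇒ equivalent

yes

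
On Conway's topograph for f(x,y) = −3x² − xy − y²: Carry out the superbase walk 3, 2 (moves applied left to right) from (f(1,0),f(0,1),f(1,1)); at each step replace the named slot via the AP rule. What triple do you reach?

start (-3,-1,-5) = (f(1,0),f(0,1),f(1,1))
replace slot 3: 2·((-3)+(-1)) − (-5) = -3 → (-3,-1,-3)
replace slot 2: 2·((-3)+(-3)) − (-1) = -11 → (-3,-11,-3)

-3,-11,-3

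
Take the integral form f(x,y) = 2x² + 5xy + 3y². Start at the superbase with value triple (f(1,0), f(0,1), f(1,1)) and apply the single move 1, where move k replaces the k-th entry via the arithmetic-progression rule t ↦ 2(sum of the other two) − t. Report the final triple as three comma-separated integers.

start (2,3,10) = (f(1,0),f(0,1),f(1,1))
replace slot 1: 2·(3+10) − 2 = 24 → (24,3,10)

24,3,10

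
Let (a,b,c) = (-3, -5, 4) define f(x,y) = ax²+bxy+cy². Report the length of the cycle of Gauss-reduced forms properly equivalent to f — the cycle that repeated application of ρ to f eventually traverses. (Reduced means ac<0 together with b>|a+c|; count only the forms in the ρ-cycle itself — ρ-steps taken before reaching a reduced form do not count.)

D = 73, ⌊√D⌋ = 8
descent: ρ → (4,5,-3)  [lands on river]
river: ρ → (-3,7,2)
river: ρ → (2,5,-6)
river: ρ → (-6,7,1)
river: ρ → (1,7,-6)
river: ρ → (-6,5,2)
river: ρ → (2,7,-3)
river: ρ → (-3,5,4)
river: ρ → (4,3,-4)
river: ρ → (-4,5,3)
river: ρ → (3,7,-2)
river: ρ → (-2,5,6)
river: ρ → (6,7,-1)
river: ρ → (-1,7,6)
river: ρ → (6,5,-2)
river: ρ → (-2,7,3)
river: ρ → (3,5,-4)
river: ρ → (-4,3,4)
ρ-cycle length = 18 (tail of 1 descent step not counted)

18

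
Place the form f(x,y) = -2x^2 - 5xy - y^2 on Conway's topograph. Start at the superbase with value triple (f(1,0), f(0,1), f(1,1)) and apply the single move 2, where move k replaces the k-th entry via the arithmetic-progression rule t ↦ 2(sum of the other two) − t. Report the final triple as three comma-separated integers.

start (-2,-1,-8) = (f(1,0),f(0,1),f(1,1))
replace slot 2: 2·((-2)+(-8)) − (-1) = -19 → (-2,-19,-8)

-2,-19,-8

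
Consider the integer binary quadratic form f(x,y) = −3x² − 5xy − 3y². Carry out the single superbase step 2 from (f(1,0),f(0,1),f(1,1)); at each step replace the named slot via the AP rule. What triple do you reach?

start (-3,-3,-11) = (f(1,0),f(0,1),f(1,1))
replace slot 2: 2·((-3)+(-11)) − (-3) = -25 → (-3,-25,-11)

-3,-25,-11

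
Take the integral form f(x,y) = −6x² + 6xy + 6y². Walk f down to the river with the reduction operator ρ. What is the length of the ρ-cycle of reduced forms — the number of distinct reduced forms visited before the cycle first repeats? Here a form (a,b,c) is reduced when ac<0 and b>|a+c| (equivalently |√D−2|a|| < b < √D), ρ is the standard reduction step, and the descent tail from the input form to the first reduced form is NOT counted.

D = 180, ⌊√D⌋ = 13
river: ρ → (6,6,-6)
river: ρ → (-6,6,6)
ρ-cycle length = 2 (tail of 0 descent steps not counted)

2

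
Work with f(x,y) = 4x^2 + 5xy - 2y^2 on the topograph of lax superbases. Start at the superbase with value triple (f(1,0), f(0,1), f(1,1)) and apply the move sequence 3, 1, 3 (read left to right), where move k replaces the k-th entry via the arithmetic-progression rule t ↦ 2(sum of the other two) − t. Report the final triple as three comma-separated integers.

start (4,-2,7) = (f(1,0),f(0,1),f(1,1))
replace slot 3: 2·(4+(-2)) − 7 = -3 → (4,-2,-3)
replace slot 1: 2·((-2)+(-3)) − 4 = -14 → (-14,-2,-3)
replace slot 3: 2·((-14)+(-2)) − (-3) = -29 → (-14,-2,-29)

-14,-2,-29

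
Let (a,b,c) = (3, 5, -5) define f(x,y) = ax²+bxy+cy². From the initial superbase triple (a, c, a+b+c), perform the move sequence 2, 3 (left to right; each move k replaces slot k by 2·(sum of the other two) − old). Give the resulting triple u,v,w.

start (3,-5,3) = (f(1,0),f(0,1),f(1,1))
replace slot 2: 2·(3+3) − (-5) = 17 → (3,17,3)
replace slot 3: 2·(3+17) − 3 = 37 → (3,17,37)

3,17,37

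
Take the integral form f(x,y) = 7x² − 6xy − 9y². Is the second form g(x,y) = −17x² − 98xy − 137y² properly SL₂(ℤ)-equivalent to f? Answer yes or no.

D₁ = 288, D₂ = 288
river cycle of f (length 6): (-9, 6, 7), (7, 8, -8), (-8, 8, 7), (7, 6, -9), (-9, 12, 4), (4, 12, -9)
river cycle of g (length 6): (4, 12, -9), (-9, 6, 7), (7, 8, -8), (-8, 8, 7), (7, 6, -9), (-9, 12, 4)
cycles coincide ⇒ equivalent

yes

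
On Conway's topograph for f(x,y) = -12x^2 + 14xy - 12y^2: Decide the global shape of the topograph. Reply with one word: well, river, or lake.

D = b²−4ac = 14² − 4·(-12)·(-12) = -380
D < 0 ⇒ definite ⇒ every region one sign ⇒ single well

well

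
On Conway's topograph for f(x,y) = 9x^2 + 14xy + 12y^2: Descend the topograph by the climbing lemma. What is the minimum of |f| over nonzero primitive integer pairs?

translate: b→-4 (≡14 mod 18), so (9,14,12)→(9,-4,7)
flip: (9,-4,7)→(7,4,9)
reduced (well bottom): (7,4,9) with a≤c, −a<b≤a
well minimum = a = 7

7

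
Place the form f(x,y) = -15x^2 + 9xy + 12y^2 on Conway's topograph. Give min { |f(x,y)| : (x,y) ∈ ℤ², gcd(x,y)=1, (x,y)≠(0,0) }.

river: ρ → (12,15,-12)
river: ρ → (-12,9,15)
river: ρ → (15,21,-6)
river: ρ → (-6,27,3)
river: ρ → (3,27,-6)
river: ρ → (-6,21,15)
river: ρ → (15,9,-12)
river: ρ → (-12,15,12)
river: ρ → (12,9,-15)
river: ρ → (-15,21,6)
river: ρ → (6,27,-3)
river: ρ → (-3,27,6)
river: ρ → (6,21,-15)
river: ρ → (-15,9,12)
closes: descent 0, river 14
min |a| on river = 3

3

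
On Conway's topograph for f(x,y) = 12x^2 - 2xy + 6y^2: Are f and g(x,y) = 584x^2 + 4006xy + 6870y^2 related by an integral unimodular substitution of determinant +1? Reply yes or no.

D₁ = -284, D₂ = -284
f: flip: (12,-2,6)→(6,2,12)
f: reduced (well bottom): (6,2,12) with a≤c, −a<b≤a
g: translate: b→502 (≡4006 mod 1168), so (584,4006,6870)→(584,502,108)
g: flip: (584,502,108)→(108,-502,584)
g: translate: b→-70 (≡-502 mod 216), so (108,-502,584)→(108,-70,12)
g: flip: (108,-70,12)→(12,70,108)
g: translate: b→-2 (≡70 mod 24), so (12,70,108)→(12,-2,6)
g: flip: (12,-2,6)→(6,2,12)
g: reduced (well bottom): (6,2,12) with a≤c, −a<b≤a
reduced forms (6, 2, 12) vs (6, 2, 12) ⇒ equivalent

yes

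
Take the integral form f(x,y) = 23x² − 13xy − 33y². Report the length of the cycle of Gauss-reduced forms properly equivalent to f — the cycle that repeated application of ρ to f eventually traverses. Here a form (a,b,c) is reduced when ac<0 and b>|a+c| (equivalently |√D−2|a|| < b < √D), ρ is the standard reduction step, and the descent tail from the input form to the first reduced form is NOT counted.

D = 3205, ⌊√D⌋ = 56
descent: ρ → (-33,13,23)  [lands on river]
river: ρ → (23,33,-23)
river: ρ → (-23,13,33)
river: ρ → (33,53,-3)
river: ρ → (-3,55,15)
river: ρ → (15,35,-33)
river: ρ → (-33,31,17)
river: ρ → (17,37,-27)
river: ρ → (-27,17,27)
river: ρ → (27,37,-17)
river: ρ → (-17,31,33)
river: ρ → (33,35,-15)
river: ρ → (-15,55,3)
river: ρ → (3,53,-33)
ρ-cycle length = 14 (tail of 1 descent step not counted)

14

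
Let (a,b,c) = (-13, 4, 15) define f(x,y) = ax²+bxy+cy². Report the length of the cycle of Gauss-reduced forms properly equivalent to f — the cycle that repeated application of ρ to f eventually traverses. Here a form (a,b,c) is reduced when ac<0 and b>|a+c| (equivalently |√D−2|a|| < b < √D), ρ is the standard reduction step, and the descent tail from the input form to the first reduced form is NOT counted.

D = 796, ⌊√D⌋ = 28
river: ρ → (15,26,-2)
river: ρ → (-2,26,15)
river: ρ → (15,4,-13)
river: ρ → (-13,22,6)
river: ρ → (6,26,-5)
river: ρ → (-5,24,11)
river: ρ → (11,20,-9)
river: ρ → (-9,16,15)
river: ρ → (15,14,-10)
river: ρ → (-10,26,3)
river: ρ → (3,28,-1)
river: ρ → (-1,28,3)
river: ρ → (3,26,-10)
river: ρ → (-10,14,15)
river: ρ → (15,16,-9)
river: ρ → (-9,20,11)
river: ρ → (11,24,-5)
river: ρ → (-5,26,6)
river: ρ → (6,22,-13)
river: ρ → (-13,4,15)
ρ-cycle length = 20 (tail of 0 descent steps not counted)

20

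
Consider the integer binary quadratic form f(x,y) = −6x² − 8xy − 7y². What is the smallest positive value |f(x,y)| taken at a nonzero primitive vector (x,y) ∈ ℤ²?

translate: b→-4 (≡8 mod 12), so (6,8,7)→(6,-4,5)
flip: (6,-4,5)→(5,4,6)
reduced (well bottom): (5,4,6) with a≤c, −a<b≤a
well minimum |f| = |-5| = 5 (negative-definite)

5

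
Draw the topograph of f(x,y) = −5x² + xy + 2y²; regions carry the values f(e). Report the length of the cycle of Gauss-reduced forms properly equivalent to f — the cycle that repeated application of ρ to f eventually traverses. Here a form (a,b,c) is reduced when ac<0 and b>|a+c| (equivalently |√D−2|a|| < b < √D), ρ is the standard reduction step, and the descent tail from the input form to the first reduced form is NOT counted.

D = 41, ⌊√D⌋ = 6
descent: ρ → (2,3,-4)  [lands on river]
river: ρ → (-4,5,1)
river: ρ → (1,5,-4)
river: ρ → (-4,3,2)
river: ρ → (2,5,-2)
river: ρ → (-2,3,4)
river: ρ → (4,5,-1)
river: ρ → (-1,5,4)
river: ρ → (4,3,-2)
river: ρ → (-2,5,2)
ρ-cycle length = 10 (tail of 1 descent step not counted)

10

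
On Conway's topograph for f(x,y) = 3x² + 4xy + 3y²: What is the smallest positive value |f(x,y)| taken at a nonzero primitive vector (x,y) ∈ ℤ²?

translate: b→-2 (≡4 mod 6), so (3,4,3)→(3,-2,2)
flip: (3,-2,2)→(2,2,3)
reduced (well bottom): (2,2,3) with a≤c, −a<b≤a
well minimum = a = 2

2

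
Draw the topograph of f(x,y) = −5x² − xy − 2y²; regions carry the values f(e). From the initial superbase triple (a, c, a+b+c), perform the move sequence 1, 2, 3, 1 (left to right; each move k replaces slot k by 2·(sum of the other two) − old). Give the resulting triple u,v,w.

start (-5,-2,-8) = (f(1,0),f(0,1),f(1,1))
replace slot 1: 2·((-2)+(-8)) − (-5) = -15 → (-15,-2,-8)
replace slot 2: 2·((-15)+(-8)) − (-2) = -44 → (-15,-44,-8)
replace slot 3: 2·((-15)+(-44)) − (-8) = -110 → (-15,-44,-110)
replace slot 1: 2·((-44)+(-110)) − (-15) = -293 → (-293,-44,-110)

-293,-44,-110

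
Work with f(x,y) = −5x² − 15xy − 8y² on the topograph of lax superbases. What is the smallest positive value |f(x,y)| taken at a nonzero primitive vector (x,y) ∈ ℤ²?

descent: ρ → (-8,-1,2)
descent: ρ → (2,5,-5)  [lands on river]
river: ρ → (-5,5,2)
river: ρ → (2,7,-2)
river: ρ → (-2,5,5)
river: ρ → (5,5,-2)
river: ρ → (-2,7,2)
closes: descent 2, river 6
min |a| on river = 2

2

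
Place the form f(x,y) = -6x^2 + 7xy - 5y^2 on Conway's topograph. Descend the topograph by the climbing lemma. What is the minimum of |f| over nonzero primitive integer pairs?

translate: b→5 (≡-7 mod 12), so (6,-7,5)→(6,5,4)
flip: (6,5,4)→(4,-5,6)
translate: b→3 (≡-5 mod 8), so (4,-5,6)→(4,3,5)
reduced (well bottom): (4,3,5) with a≤c, −a<b≤a
well minimum |f| = |-4| = 4 (negative-definite)

4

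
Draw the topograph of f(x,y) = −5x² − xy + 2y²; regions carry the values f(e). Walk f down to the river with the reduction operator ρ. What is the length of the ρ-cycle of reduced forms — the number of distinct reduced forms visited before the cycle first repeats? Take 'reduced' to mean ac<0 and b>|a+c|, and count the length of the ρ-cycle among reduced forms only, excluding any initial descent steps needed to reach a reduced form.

D = 41, ⌊√D⌋ = 6
descent: ρ → (2,5,-2)  [lands on river]
river: ρ → (-2,3,4)
river: ρ → (4,5,-1)
river: ρ → (-1,5,4)
river: ρ → (4,3,-2)
river: ρ → (-2,5,2)
river: ρ → (2,3,-4)
river: ρ → (-4,5,1)
river: ρ → (1,5,-4)
river: ρ → (-4,3,2)
ρ-cycle length = 10 (tail of 1 descent step not counted)

10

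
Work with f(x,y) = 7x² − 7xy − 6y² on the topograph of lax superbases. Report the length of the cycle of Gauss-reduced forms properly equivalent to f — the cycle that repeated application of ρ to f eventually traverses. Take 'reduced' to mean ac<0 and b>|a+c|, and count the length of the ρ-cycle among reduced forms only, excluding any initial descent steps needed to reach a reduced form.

D = 217, ⌊√D⌋ = 14
descent: ρ → (-6,7,7)  [lands on river]
river: ρ → (7,7,-6)
river: ρ → (-6,5,8)
river: ρ → (8,11,-3)
river: ρ → (-3,13,4)
river: ρ → (4,11,-6)
river: ρ → (-6,13,2)
river: ρ → (2,11,-12)
river: ρ → (-12,13,1)
river: ρ → (1,13,-12)
river: ρ → (-12,11,2)
river: ρ → (2,13,-6)
river: ρ → (-6,11,4)
river: ρ → (4,13,-3)
river: ρ → (-3,11,8)
river: ρ → (8,5,-6)
ρ-cycle length = 16 (tail of 1 descent step not counted)

16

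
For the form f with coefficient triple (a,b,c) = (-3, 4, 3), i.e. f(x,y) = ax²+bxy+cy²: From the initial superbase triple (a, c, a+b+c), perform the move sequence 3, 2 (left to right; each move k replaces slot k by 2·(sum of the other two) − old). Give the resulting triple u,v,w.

start (-3,3,4) = (f(1,0),f(0,1),f(1,1))
replace slot 3: 2·((-3)+3) − 4 = -4 → (-3,3,-4)
replace slot 2: 2·((-3)+(-4)) − 3 = -17 → (-3,-17,-4)

-3,-17,-4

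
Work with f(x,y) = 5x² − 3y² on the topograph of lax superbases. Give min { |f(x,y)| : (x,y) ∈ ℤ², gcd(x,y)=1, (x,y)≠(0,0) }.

descent: ρ → (-3,6,2)  [lands on river]
river: ρ → (2,6,-3)
closes: descent 1, river 2
min |a| on river = 2

2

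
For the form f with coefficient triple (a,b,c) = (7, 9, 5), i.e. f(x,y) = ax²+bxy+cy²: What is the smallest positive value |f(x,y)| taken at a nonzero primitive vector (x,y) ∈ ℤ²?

translate: b→-5 (≡9 mod 14), so (7,9,5)→(7,-5,3)
flip: (7,-5,3)→(3,5,7)
translate: b→-1 (≡5 mod 6), so (3,5,7)→(3,-1,5)
reduced (well bottom): (3,-1,5) with a≤c, −a<b≤a
well minimum = a = 3

3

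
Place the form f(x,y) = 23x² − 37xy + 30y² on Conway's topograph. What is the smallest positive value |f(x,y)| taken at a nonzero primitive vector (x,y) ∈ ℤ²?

translate: b→9 (≡-37 mod 46), so (23,-37,30)→(23,9,16)
flip: (23,9,16)→(16,-9,23)
reduced (well bottom): (16,-9,23) with a≤c, −a<b≤a
well minimum = a = 16

16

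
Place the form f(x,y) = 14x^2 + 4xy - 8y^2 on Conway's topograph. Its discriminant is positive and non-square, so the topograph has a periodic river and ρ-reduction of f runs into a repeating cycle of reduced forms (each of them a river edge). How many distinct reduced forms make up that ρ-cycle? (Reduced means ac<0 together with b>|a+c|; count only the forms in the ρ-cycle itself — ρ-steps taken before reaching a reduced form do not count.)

D = 464, ⌊√D⌋ = 21
descent: ρ → (-8,12,10)  [lands on river]
river: ρ → (10,8,-10)
river: ρ → (-10,12,8)
river: ρ → (8,20,-2)
river: ρ → (-2,20,8)
river: ρ → (8,12,-10)
river: ρ → (-10,8,10)
river: ρ → (10,12,-8)
river: ρ → (-8,20,2)
river: ρ → (2,20,-8)
ρ-cycle length = 10 (tail of 1 descent step not counted)

10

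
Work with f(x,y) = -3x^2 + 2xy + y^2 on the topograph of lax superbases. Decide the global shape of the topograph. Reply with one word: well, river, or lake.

D = b²−4ac = 2² − 4·(-3)·1 = 16
D = 4² is a perfect square ⇒ form factors over ℤ ⇒ lakes

lake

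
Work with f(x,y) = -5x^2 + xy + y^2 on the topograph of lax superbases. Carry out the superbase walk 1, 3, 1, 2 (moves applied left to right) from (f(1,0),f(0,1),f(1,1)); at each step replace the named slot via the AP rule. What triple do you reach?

start (-5,1,-3) = (f(1,0),f(0,1),f(1,1))
replace slot 1: 2·(1+(-3)) − (-5) = 1 → (1,1,-3)
replace slot 3: 2·(1+1) − (-3) = 7 → (1,1,7)
replace slot 1: 2·(1+7) − 1 = 15 → (15,1,7)
replace slot 2: 2·(15+7) − 1 = 43 → (15,43,7)

15,43,7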